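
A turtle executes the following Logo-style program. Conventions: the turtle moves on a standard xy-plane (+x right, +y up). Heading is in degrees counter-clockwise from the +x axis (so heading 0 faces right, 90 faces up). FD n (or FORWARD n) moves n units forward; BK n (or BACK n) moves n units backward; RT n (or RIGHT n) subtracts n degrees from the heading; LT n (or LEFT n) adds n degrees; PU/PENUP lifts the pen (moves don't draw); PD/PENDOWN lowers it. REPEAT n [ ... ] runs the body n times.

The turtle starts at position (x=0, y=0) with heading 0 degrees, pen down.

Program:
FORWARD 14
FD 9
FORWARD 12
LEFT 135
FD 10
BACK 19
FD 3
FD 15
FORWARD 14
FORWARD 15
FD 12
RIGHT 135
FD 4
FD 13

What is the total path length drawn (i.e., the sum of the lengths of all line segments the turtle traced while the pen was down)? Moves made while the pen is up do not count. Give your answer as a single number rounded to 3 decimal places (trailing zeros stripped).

Executing turtle program step by step:
Start: pos=(0,0), heading=0, pen down
FD 14: (0,0) -> (14,0) [heading=0, draw]
FD 9: (14,0) -> (23,0) [heading=0, draw]
FD 12: (23,0) -> (35,0) [heading=0, draw]
LT 135: heading 0 -> 135
FD 10: (35,0) -> (27.929,7.071) [heading=135, draw]
BK 19: (27.929,7.071) -> (41.364,-6.364) [heading=135, draw]
FD 3: (41.364,-6.364) -> (39.243,-4.243) [heading=135, draw]
FD 15: (39.243,-4.243) -> (28.636,6.364) [heading=135, draw]
FD 14: (28.636,6.364) -> (18.737,16.263) [heading=135, draw]
FD 15: (18.737,16.263) -> (8.13,26.87) [heading=135, draw]
FD 12: (8.13,26.87) -> (-0.355,35.355) [heading=135, draw]
RT 135: heading 135 -> 0
FD 4: (-0.355,35.355) -> (3.645,35.355) [heading=0, draw]
FD 13: (3.645,35.355) -> (16.645,35.355) [heading=0, draw]
Final: pos=(16.645,35.355), heading=0, 12 segment(s) drawn

Segment lengths:
  seg 1: (0,0) -> (14,0), length = 14
  seg 2: (14,0) -> (23,0), length = 9
  seg 3: (23,0) -> (35,0), length = 12
  seg 4: (35,0) -> (27.929,7.071), length = 10
  seg 5: (27.929,7.071) -> (41.364,-6.364), length = 19
  seg 6: (41.364,-6.364) -> (39.243,-4.243), length = 3
  seg 7: (39.243,-4.243) -> (28.636,6.364), length = 15
  seg 8: (28.636,6.364) -> (18.737,16.263), length = 14
  seg 9: (18.737,16.263) -> (8.13,26.87), length = 15
  seg 10: (8.13,26.87) -> (-0.355,35.355), length = 12
  seg 11: (-0.355,35.355) -> (3.645,35.355), length = 4
  seg 12: (3.645,35.355) -> (16.645,35.355), length = 13
Total = 140

Answer: 140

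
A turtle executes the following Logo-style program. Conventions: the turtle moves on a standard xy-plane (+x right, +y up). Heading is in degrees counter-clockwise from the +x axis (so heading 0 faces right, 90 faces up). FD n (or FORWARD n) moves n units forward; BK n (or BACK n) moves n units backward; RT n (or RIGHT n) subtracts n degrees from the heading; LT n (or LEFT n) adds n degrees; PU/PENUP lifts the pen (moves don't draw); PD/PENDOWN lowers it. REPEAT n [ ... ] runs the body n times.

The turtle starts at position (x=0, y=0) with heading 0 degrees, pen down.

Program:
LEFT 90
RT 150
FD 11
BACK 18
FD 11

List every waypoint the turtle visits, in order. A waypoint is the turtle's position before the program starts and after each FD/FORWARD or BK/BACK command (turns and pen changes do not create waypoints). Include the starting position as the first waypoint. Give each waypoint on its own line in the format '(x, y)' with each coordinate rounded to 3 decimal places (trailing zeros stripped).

Executing turtle program step by step:
Start: pos=(0,0), heading=0, pen down
LT 90: heading 0 -> 90
RT 150: heading 90 -> 300
FD 11: (0,0) -> (5.5,-9.526) [heading=300, draw]
BK 18: (5.5,-9.526) -> (-3.5,6.062) [heading=300, draw]
FD 11: (-3.5,6.062) -> (2,-3.464) [heading=300, draw]
Final: pos=(2,-3.464), heading=300, 3 segment(s) drawn
Waypoints (4 total):
(0, 0)
(5.5, -9.526)
(-3.5, 6.062)
(2, -3.464)

Answer: (0, 0)
(5.5, -9.526)
(-3.5, 6.062)
(2, -3.464)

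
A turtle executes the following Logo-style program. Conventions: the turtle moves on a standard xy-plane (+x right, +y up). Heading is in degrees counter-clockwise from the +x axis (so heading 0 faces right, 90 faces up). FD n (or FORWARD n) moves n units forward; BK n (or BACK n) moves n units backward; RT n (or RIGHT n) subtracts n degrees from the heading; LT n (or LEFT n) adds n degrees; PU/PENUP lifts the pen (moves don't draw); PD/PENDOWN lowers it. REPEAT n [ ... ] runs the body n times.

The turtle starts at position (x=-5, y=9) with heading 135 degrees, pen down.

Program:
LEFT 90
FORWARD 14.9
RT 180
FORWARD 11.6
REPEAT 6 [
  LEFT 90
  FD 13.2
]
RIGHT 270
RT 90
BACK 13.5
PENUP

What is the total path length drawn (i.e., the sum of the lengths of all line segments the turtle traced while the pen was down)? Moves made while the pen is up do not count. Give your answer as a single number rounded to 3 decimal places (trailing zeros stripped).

Executing turtle program step by step:
Start: pos=(-5,9), heading=135, pen down
LT 90: heading 135 -> 225
FD 14.9: (-5,9) -> (-15.536,-1.536) [heading=225, draw]
RT 180: heading 225 -> 45
FD 11.6: (-15.536,-1.536) -> (-7.333,6.667) [heading=45, draw]
REPEAT 6 [
  -- iteration 1/6 --
  LT 90: heading 45 -> 135
  FD 13.2: (-7.333,6.667) -> (-16.667,16) [heading=135, draw]
  -- iteration 2/6 --
  LT 90: heading 135 -> 225
  FD 13.2: (-16.667,16) -> (-26.001,6.667) [heading=225, draw]
  -- iteration 3/6 --
  LT 90: heading 225 -> 315
  FD 13.2: (-26.001,6.667) -> (-16.667,-2.667) [heading=315, draw]
  -- iteration 4/6 --
  LT 90: heading 315 -> 45
  FD 13.2: (-16.667,-2.667) -> (-7.333,6.667) [heading=45, draw]
  -- iteration 5/6 --
  LT 90: heading 45 -> 135
  FD 13.2: (-7.333,6.667) -> (-16.667,16) [heading=135, draw]
  -- iteration 6/6 --
  LT 90: heading 135 -> 225
  FD 13.2: (-16.667,16) -> (-26.001,6.667) [heading=225, draw]
]
RT 270: heading 225 -> 315
RT 90: heading 315 -> 225
BK 13.5: (-26.001,6.667) -> (-16.455,16.212) [heading=225, draw]
PU: pen up
Final: pos=(-16.455,16.212), heading=225, 9 segment(s) drawn

Segment lengths:
  seg 1: (-5,9) -> (-15.536,-1.536), length = 14.9
  seg 2: (-15.536,-1.536) -> (-7.333,6.667), length = 11.6
  seg 3: (-7.333,6.667) -> (-16.667,16), length = 13.2
  seg 4: (-16.667,16) -> (-26.001,6.667), length = 13.2
  seg 5: (-26.001,6.667) -> (-16.667,-2.667), length = 13.2
  seg 6: (-16.667,-2.667) -> (-7.333,6.667), length = 13.2
  seg 7: (-7.333,6.667) -> (-16.667,16), length = 13.2
  seg 8: (-16.667,16) -> (-26.001,6.667), length = 13.2
  seg 9: (-26.001,6.667) -> (-16.455,16.212), length = 13.5
Total = 119.2

Answer: 119.2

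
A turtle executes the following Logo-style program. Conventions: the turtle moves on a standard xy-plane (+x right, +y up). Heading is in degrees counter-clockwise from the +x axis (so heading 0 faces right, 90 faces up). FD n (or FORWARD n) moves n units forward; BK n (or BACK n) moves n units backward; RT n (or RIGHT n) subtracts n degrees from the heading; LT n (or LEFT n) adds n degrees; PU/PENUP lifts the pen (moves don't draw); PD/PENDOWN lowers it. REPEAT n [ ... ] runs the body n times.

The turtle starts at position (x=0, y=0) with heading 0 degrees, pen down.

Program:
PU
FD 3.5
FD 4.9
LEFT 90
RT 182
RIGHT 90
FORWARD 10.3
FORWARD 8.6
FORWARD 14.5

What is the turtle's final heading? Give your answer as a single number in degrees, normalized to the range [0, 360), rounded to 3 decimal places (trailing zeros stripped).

Executing turtle program step by step:
Start: pos=(0,0), heading=0, pen down
PU: pen up
FD 3.5: (0,0) -> (3.5,0) [heading=0, move]
FD 4.9: (3.5,0) -> (8.4,0) [heading=0, move]
LT 90: heading 0 -> 90
RT 182: heading 90 -> 268
RT 90: heading 268 -> 178
FD 10.3: (8.4,0) -> (-1.894,0.359) [heading=178, move]
FD 8.6: (-1.894,0.359) -> (-10.488,0.66) [heading=178, move]
FD 14.5: (-10.488,0.66) -> (-24.98,1.166) [heading=178, move]
Final: pos=(-24.98,1.166), heading=178, 0 segment(s) drawn

Answer: 178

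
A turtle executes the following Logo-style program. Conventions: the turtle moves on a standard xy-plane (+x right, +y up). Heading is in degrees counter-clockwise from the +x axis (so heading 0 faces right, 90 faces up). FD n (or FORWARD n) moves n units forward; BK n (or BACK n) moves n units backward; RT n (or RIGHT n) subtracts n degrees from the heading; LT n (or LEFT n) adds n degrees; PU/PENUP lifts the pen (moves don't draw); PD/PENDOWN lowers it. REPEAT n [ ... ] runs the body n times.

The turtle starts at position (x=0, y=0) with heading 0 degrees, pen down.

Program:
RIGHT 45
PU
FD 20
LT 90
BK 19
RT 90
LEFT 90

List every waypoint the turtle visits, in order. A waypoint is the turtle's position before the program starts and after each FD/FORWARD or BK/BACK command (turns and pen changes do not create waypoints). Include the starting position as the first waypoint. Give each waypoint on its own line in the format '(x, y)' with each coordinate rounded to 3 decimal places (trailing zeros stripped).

Answer: (0, 0)
(14.142, -14.142)
(0.707, -27.577)

Derivation:
Executing turtle program step by step:
Start: pos=(0,0), heading=0, pen down
RT 45: heading 0 -> 315
PU: pen up
FD 20: (0,0) -> (14.142,-14.142) [heading=315, move]
LT 90: heading 315 -> 45
BK 19: (14.142,-14.142) -> (0.707,-27.577) [heading=45, move]
RT 90: heading 45 -> 315
LT 90: heading 315 -> 45
Final: pos=(0.707,-27.577), heading=45, 0 segment(s) drawn
Waypoints (3 total):
(0, 0)
(14.142, -14.142)
(0.707, -27.577)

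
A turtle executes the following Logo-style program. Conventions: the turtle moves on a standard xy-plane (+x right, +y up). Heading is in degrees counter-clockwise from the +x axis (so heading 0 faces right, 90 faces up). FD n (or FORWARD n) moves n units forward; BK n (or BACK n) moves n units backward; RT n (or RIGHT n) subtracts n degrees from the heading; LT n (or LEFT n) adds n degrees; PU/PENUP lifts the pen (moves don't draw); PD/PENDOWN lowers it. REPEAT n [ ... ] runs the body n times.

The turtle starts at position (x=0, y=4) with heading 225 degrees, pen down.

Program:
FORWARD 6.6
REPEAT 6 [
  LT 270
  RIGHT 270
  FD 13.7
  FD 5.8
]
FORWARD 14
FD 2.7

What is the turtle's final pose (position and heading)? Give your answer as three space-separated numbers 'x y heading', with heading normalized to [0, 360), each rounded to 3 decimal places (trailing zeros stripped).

Answer: -99.207 -95.207 225

Derivation:
Executing turtle program step by step:
Start: pos=(0,4), heading=225, pen down
FD 6.6: (0,4) -> (-4.667,-0.667) [heading=225, draw]
REPEAT 6 [
  -- iteration 1/6 --
  LT 270: heading 225 -> 135
  RT 270: heading 135 -> 225
  FD 13.7: (-4.667,-0.667) -> (-14.354,-10.354) [heading=225, draw]
  FD 5.8: (-14.354,-10.354) -> (-18.455,-14.455) [heading=225, draw]
  -- iteration 2/6 --
  LT 270: heading 225 -> 135
  RT 270: heading 135 -> 225
  FD 13.7: (-18.455,-14.455) -> (-28.143,-24.143) [heading=225, draw]
  FD 5.8: (-28.143,-24.143) -> (-32.244,-28.244) [heading=225, draw]
  -- iteration 3/6 --
  LT 270: heading 225 -> 135
  RT 270: heading 135 -> 225
  FD 13.7: (-32.244,-28.244) -> (-41.931,-37.931) [heading=225, draw]
  FD 5.8: (-41.931,-37.931) -> (-46.033,-42.033) [heading=225, draw]
  -- iteration 4/6 --
  LT 270: heading 225 -> 135
  RT 270: heading 135 -> 225
  FD 13.7: (-46.033,-42.033) -> (-55.72,-51.72) [heading=225, draw]
  FD 5.8: (-55.72,-51.72) -> (-59.821,-55.821) [heading=225, draw]
  -- iteration 5/6 --
  LT 270: heading 225 -> 135
  RT 270: heading 135 -> 225
  FD 13.7: (-59.821,-55.821) -> (-69.509,-65.509) [heading=225, draw]
  FD 5.8: (-69.509,-65.509) -> (-73.61,-69.61) [heading=225, draw]
  -- iteration 6/6 --
  LT 270: heading 225 -> 135
  RT 270: heading 135 -> 225
  FD 13.7: (-73.61,-69.61) -> (-83.297,-79.297) [heading=225, draw]
  FD 5.8: (-83.297,-79.297) -> (-87.398,-83.398) [heading=225, draw]
]
FD 14: (-87.398,-83.398) -> (-97.298,-93.298) [heading=225, draw]
FD 2.7: (-97.298,-93.298) -> (-99.207,-95.207) [heading=225, draw]
Final: pos=(-99.207,-95.207), heading=225, 15 segment(s) drawn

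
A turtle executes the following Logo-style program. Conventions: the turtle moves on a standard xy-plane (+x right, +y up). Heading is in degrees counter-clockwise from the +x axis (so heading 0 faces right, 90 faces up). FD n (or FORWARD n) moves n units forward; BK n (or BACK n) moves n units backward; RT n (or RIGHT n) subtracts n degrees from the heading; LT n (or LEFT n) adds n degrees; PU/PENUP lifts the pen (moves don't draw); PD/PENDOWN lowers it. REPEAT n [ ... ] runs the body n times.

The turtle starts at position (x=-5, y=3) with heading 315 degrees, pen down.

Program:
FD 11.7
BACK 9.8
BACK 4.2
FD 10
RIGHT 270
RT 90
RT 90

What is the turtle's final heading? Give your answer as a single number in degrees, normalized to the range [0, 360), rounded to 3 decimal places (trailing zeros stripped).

Executing turtle program step by step:
Start: pos=(-5,3), heading=315, pen down
FD 11.7: (-5,3) -> (3.273,-5.273) [heading=315, draw]
BK 9.8: (3.273,-5.273) -> (-3.656,1.656) [heading=315, draw]
BK 4.2: (-3.656,1.656) -> (-6.626,4.626) [heading=315, draw]
FD 10: (-6.626,4.626) -> (0.445,-2.445) [heading=315, draw]
RT 270: heading 315 -> 45
RT 90: heading 45 -> 315
RT 90: heading 315 -> 225
Final: pos=(0.445,-2.445), heading=225, 4 segment(s) drawn

Answer: 225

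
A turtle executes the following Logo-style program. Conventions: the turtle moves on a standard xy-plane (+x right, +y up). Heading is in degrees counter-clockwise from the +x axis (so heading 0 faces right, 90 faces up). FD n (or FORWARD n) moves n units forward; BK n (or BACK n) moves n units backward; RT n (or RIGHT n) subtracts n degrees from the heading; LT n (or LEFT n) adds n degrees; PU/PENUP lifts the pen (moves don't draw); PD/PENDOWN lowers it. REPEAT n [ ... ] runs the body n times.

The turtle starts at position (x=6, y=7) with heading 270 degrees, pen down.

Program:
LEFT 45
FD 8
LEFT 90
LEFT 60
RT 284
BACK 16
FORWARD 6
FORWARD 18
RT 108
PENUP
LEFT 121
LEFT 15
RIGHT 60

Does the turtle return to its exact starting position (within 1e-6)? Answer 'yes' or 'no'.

Executing turtle program step by step:
Start: pos=(6,7), heading=270, pen down
LT 45: heading 270 -> 315
FD 8: (6,7) -> (11.657,1.343) [heading=315, draw]
LT 90: heading 315 -> 45
LT 60: heading 45 -> 105
RT 284: heading 105 -> 181
BK 16: (11.657,1.343) -> (27.654,1.622) [heading=181, draw]
FD 6: (27.654,1.622) -> (21.655,1.518) [heading=181, draw]
FD 18: (21.655,1.518) -> (3.658,1.204) [heading=181, draw]
RT 108: heading 181 -> 73
PU: pen up
LT 121: heading 73 -> 194
LT 15: heading 194 -> 209
RT 60: heading 209 -> 149
Final: pos=(3.658,1.204), heading=149, 4 segment(s) drawn

Start position: (6, 7)
Final position: (3.658, 1.204)
Distance = 6.252; >= 1e-6 -> NOT closed

Answer: no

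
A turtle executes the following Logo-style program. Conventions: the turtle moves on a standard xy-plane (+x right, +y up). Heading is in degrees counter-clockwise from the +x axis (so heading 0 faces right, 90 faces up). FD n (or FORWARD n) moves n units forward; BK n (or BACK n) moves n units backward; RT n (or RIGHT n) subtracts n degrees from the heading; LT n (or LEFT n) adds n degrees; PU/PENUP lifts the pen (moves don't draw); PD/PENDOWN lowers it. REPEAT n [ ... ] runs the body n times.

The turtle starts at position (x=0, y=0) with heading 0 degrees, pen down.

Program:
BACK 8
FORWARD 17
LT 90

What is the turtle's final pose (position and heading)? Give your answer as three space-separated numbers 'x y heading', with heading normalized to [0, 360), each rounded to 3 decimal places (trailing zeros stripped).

Executing turtle program step by step:
Start: pos=(0,0), heading=0, pen down
BK 8: (0,0) -> (-8,0) [heading=0, draw]
FD 17: (-8,0) -> (9,0) [heading=0, draw]
LT 90: heading 0 -> 90
Final: pos=(9,0), heading=90, 2 segment(s) drawn

Answer: 9 0 90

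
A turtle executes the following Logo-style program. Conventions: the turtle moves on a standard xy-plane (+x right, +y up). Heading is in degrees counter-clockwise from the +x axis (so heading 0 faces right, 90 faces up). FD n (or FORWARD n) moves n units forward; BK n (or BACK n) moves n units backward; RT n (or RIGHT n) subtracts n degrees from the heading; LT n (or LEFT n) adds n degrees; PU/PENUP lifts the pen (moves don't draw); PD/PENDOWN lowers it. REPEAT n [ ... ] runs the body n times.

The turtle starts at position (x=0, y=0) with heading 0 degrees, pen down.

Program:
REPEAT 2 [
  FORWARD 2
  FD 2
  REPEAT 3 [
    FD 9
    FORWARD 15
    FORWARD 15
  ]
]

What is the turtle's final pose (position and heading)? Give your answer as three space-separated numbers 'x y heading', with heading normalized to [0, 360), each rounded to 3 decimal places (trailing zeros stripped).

Executing turtle program step by step:
Start: pos=(0,0), heading=0, pen down
REPEAT 2 [
  -- iteration 1/2 --
  FD 2: (0,0) -> (2,0) [heading=0, draw]
  FD 2: (2,0) -> (4,0) [heading=0, draw]
  REPEAT 3 [
    -- iteration 1/3 --
    FD 9: (4,0) -> (13,0) [heading=0, draw]
    FD 15: (13,0) -> (28,0) [heading=0, draw]
    FD 15: (28,0) -> (43,0) [heading=0, draw]
    -- iteration 2/3 --
    FD 9: (43,0) -> (52,0) [heading=0, draw]
    FD 15: (52,0) -> (67,0) [heading=0, draw]
    FD 15: (67,0) -> (82,0) [heading=0, draw]
    -- iteration 3/3 --
    FD 9: (82,0) -> (91,0) [heading=0, draw]
    FD 15: (91,0) -> (106,0) [heading=0, draw]
    FD 15: (106,0) -> (121,0) [heading=0, draw]
  ]
  -- iteration 2/2 --
  FD 2: (121,0) -> (123,0) [heading=0, draw]
  FD 2: (123,0) -> (125,0) [heading=0, draw]
  REPEAT 3 [
    -- iteration 1/3 --
    FD 9: (125,0) -> (134,0) [heading=0, draw]
    FD 15: (134,0) -> (149,0) [heading=0, draw]
    FD 15: (149,0) -> (164,0) [heading=0, draw]
    -- iteration 2/3 --
    FD 9: (164,0) -> (173,0) [heading=0, draw]
    FD 15: (173,0) -> (188,0) [heading=0, draw]
    FD 15: (188,0) -> (203,0) [heading=0, draw]
    -- iteration 3/3 --
    FD 9: (203,0) -> (212,0) [heading=0, draw]
    FD 15: (212,0) -> (227,0) [heading=0, draw]
    FD 15: (227,0) -> (242,0) [heading=0, draw]
  ]
]
Final: pos=(242,0), heading=0, 22 segment(s) drawn

Answer: 242 0 0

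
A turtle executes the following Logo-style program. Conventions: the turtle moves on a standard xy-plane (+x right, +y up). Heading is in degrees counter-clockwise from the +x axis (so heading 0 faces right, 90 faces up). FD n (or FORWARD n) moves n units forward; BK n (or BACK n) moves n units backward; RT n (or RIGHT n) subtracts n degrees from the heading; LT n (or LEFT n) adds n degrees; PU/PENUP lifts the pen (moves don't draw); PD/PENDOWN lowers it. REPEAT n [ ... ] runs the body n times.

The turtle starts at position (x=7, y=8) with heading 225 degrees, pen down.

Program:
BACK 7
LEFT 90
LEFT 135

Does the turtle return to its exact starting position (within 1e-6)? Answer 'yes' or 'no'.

Executing turtle program step by step:
Start: pos=(7,8), heading=225, pen down
BK 7: (7,8) -> (11.95,12.95) [heading=225, draw]
LT 90: heading 225 -> 315
LT 135: heading 315 -> 90
Final: pos=(11.95,12.95), heading=90, 1 segment(s) drawn

Start position: (7, 8)
Final position: (11.95, 12.95)
Distance = 7; >= 1e-6 -> NOT closed

Answer: no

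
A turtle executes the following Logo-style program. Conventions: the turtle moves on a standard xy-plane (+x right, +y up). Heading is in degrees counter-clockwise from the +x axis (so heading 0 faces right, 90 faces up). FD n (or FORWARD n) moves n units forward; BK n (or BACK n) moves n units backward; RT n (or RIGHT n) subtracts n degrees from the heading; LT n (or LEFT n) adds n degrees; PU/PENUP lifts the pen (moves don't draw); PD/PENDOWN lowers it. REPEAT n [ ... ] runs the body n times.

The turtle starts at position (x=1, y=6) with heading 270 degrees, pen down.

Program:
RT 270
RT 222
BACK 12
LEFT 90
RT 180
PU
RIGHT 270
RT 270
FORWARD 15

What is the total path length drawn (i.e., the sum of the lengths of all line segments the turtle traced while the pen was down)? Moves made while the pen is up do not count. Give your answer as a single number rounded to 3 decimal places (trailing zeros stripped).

Answer: 12

Derivation:
Executing turtle program step by step:
Start: pos=(1,6), heading=270, pen down
RT 270: heading 270 -> 0
RT 222: heading 0 -> 138
BK 12: (1,6) -> (9.918,-2.03) [heading=138, draw]
LT 90: heading 138 -> 228
RT 180: heading 228 -> 48
PU: pen up
RT 270: heading 48 -> 138
RT 270: heading 138 -> 228
FD 15: (9.918,-2.03) -> (-0.119,-13.177) [heading=228, move]
Final: pos=(-0.119,-13.177), heading=228, 1 segment(s) drawn

Segment lengths:
  seg 1: (1,6) -> (9.918,-2.03), length = 12
Total = 12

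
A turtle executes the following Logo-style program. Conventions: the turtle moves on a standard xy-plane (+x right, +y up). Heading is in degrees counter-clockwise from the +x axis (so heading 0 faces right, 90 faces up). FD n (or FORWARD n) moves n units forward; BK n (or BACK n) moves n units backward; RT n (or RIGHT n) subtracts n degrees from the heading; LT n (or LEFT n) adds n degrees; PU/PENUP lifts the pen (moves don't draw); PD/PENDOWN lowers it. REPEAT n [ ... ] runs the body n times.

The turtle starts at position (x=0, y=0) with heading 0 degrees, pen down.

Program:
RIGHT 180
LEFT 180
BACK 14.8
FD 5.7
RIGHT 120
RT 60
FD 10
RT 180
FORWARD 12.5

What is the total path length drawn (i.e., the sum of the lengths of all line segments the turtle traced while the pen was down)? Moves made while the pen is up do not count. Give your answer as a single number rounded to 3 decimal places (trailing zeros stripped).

Executing turtle program step by step:
Start: pos=(0,0), heading=0, pen down
RT 180: heading 0 -> 180
LT 180: heading 180 -> 0
BK 14.8: (0,0) -> (-14.8,0) [heading=0, draw]
FD 5.7: (-14.8,0) -> (-9.1,0) [heading=0, draw]
RT 120: heading 0 -> 240
RT 60: heading 240 -> 180
FD 10: (-9.1,0) -> (-19.1,0) [heading=180, draw]
RT 180: heading 180 -> 0
FD 12.5: (-19.1,0) -> (-6.6,0) [heading=0, draw]
Final: pos=(-6.6,0), heading=0, 4 segment(s) drawn

Segment lengths:
  seg 1: (0,0) -> (-14.8,0), length = 14.8
  seg 2: (-14.8,0) -> (-9.1,0), length = 5.7
  seg 3: (-9.1,0) -> (-19.1,0), length = 10
  seg 4: (-19.1,0) -> (-6.6,0), length = 12.5
Total = 43

Answer: 43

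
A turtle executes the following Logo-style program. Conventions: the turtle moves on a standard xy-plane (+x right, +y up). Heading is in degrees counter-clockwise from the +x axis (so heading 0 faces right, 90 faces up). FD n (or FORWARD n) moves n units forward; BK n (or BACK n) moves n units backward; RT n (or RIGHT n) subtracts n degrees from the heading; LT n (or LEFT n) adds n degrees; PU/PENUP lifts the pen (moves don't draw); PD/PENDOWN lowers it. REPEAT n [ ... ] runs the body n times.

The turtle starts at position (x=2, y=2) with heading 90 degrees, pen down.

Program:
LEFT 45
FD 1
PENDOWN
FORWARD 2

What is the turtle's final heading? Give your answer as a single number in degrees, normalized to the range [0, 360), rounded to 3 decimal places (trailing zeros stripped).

Executing turtle program step by step:
Start: pos=(2,2), heading=90, pen down
LT 45: heading 90 -> 135
FD 1: (2,2) -> (1.293,2.707) [heading=135, draw]
PD: pen down
FD 2: (1.293,2.707) -> (-0.121,4.121) [heading=135, draw]
Final: pos=(-0.121,4.121), heading=135, 2 segment(s) drawn

Answer: 135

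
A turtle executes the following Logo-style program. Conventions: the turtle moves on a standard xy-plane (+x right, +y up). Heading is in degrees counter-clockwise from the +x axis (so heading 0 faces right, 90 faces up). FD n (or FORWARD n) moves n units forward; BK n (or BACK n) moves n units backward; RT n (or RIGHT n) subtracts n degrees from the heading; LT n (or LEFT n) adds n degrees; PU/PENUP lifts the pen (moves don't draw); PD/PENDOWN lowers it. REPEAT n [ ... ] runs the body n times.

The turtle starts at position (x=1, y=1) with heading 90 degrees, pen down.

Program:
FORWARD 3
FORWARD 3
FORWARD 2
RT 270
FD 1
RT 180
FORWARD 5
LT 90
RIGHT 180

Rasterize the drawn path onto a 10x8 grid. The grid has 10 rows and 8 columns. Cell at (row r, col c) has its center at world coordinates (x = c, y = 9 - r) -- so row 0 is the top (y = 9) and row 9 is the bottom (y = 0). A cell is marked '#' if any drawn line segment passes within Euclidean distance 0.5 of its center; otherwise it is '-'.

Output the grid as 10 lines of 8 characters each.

Segment 0: (1,1) -> (1,4)
Segment 1: (1,4) -> (1,7)
Segment 2: (1,7) -> (1,9)
Segment 3: (1,9) -> (0,9)
Segment 4: (0,9) -> (5,9)

Answer: ######--
-#------
-#------
-#------
-#------
-#------
-#------
-#------
-#------
--------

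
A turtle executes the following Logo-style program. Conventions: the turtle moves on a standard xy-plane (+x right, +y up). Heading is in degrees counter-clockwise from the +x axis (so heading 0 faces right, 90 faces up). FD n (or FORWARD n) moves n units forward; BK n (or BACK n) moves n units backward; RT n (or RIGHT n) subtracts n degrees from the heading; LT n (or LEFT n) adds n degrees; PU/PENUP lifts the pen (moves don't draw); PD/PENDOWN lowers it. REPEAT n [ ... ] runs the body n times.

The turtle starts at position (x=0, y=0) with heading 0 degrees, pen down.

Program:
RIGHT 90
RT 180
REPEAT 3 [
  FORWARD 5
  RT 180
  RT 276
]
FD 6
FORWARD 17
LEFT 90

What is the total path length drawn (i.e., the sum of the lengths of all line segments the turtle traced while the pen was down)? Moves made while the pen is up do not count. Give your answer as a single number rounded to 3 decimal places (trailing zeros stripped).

Answer: 38

Derivation:
Executing turtle program step by step:
Start: pos=(0,0), heading=0, pen down
RT 90: heading 0 -> 270
RT 180: heading 270 -> 90
REPEAT 3 [
  -- iteration 1/3 --
  FD 5: (0,0) -> (0,5) [heading=90, draw]
  RT 180: heading 90 -> 270
  RT 276: heading 270 -> 354
  -- iteration 2/3 --
  FD 5: (0,5) -> (4.973,4.477) [heading=354, draw]
  RT 180: heading 354 -> 174
  RT 276: heading 174 -> 258
  -- iteration 3/3 --
  FD 5: (4.973,4.477) -> (3.933,-0.413) [heading=258, draw]
  RT 180: heading 258 -> 78
  RT 276: heading 78 -> 162
]
FD 6: (3.933,-0.413) -> (-1.773,1.441) [heading=162, draw]
FD 17: (-1.773,1.441) -> (-17.941,6.694) [heading=162, draw]
LT 90: heading 162 -> 252
Final: pos=(-17.941,6.694), heading=252, 5 segment(s) drawn

Segment lengths:
  seg 1: (0,0) -> (0,5), length = 5
  seg 2: (0,5) -> (4.973,4.477), length = 5
  seg 3: (4.973,4.477) -> (3.933,-0.413), length = 5
  seg 4: (3.933,-0.413) -> (-1.773,1.441), length = 6
  seg 5: (-1.773,1.441) -> (-17.941,6.694), length = 17
Total = 38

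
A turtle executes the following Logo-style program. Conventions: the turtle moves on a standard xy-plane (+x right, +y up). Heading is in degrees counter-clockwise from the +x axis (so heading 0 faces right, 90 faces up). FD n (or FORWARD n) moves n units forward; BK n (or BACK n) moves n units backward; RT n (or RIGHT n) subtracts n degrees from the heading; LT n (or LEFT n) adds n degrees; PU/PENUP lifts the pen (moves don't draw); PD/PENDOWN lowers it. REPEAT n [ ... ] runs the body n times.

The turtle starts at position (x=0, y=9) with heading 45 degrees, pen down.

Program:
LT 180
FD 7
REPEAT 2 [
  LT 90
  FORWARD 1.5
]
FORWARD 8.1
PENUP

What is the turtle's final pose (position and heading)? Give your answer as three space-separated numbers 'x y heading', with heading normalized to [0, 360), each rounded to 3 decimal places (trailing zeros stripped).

Executing turtle program step by step:
Start: pos=(0,9), heading=45, pen down
LT 180: heading 45 -> 225
FD 7: (0,9) -> (-4.95,4.05) [heading=225, draw]
REPEAT 2 [
  -- iteration 1/2 --
  LT 90: heading 225 -> 315
  FD 1.5: (-4.95,4.05) -> (-3.889,2.99) [heading=315, draw]
  -- iteration 2/2 --
  LT 90: heading 315 -> 45
  FD 1.5: (-3.889,2.99) -> (-2.828,4.05) [heading=45, draw]
]
FD 8.1: (-2.828,4.05) -> (2.899,9.778) [heading=45, draw]
PU: pen up
Final: pos=(2.899,9.778), heading=45, 4 segment(s) drawn

Answer: 2.899 9.778 45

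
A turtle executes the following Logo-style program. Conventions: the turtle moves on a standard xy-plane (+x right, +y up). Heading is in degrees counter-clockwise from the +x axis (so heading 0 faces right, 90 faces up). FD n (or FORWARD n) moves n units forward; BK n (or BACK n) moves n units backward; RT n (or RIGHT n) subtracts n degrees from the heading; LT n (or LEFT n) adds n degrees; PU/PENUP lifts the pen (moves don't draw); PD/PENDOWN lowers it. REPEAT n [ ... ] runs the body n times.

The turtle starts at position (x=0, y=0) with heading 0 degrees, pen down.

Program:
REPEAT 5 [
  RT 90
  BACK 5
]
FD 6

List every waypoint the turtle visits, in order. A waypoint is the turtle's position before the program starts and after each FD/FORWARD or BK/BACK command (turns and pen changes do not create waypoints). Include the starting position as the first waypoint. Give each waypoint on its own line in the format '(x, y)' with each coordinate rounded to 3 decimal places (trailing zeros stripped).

Answer: (0, 0)
(0, 5)
(5, 5)
(5, 0)
(0, 0)
(0, 5)
(0, -1)

Derivation:
Executing turtle program step by step:
Start: pos=(0,0), heading=0, pen down
REPEAT 5 [
  -- iteration 1/5 --
  RT 90: heading 0 -> 270
  BK 5: (0,0) -> (0,5) [heading=270, draw]
  -- iteration 2/5 --
  RT 90: heading 270 -> 180
  BK 5: (0,5) -> (5,5) [heading=180, draw]
  -- iteration 3/5 --
  RT 90: heading 180 -> 90
  BK 5: (5,5) -> (5,0) [heading=90, draw]
  -- iteration 4/5 --
  RT 90: heading 90 -> 0
  BK 5: (5,0) -> (0,0) [heading=0, draw]
  -- iteration 5/5 --
  RT 90: heading 0 -> 270
  BK 5: (0,0) -> (0,5) [heading=270, draw]
]
FD 6: (0,5) -> (0,-1) [heading=270, draw]
Final: pos=(0,-1), heading=270, 6 segment(s) drawn
Waypoints (7 total):
(0, 0)
(0, 5)
(5, 5)
(5, 0)
(0, 0)
(0, 5)
(0, -1)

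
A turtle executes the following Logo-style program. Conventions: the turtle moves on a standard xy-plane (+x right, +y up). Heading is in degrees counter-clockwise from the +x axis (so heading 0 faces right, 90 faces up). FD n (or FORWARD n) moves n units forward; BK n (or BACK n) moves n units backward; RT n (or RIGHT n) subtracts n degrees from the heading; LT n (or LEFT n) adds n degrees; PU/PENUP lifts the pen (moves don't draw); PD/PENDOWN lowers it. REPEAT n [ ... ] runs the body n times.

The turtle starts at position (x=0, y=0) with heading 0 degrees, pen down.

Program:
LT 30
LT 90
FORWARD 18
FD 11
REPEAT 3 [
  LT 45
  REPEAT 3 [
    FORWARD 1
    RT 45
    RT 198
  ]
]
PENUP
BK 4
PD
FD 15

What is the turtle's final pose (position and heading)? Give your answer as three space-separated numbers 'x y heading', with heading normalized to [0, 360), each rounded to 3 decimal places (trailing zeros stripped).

Executing turtle program step by step:
Start: pos=(0,0), heading=0, pen down
LT 30: heading 0 -> 30
LT 90: heading 30 -> 120
FD 18: (0,0) -> (-9,15.588) [heading=120, draw]
FD 11: (-9,15.588) -> (-14.5,25.115) [heading=120, draw]
REPEAT 3 [
  -- iteration 1/3 --
  LT 45: heading 120 -> 165
  REPEAT 3 [
    -- iteration 1/3 --
    FD 1: (-14.5,25.115) -> (-15.466,25.374) [heading=165, draw]
    RT 45: heading 165 -> 120
    RT 198: heading 120 -> 282
    -- iteration 2/3 --
    FD 1: (-15.466,25.374) -> (-15.258,24.395) [heading=282, draw]
    RT 45: heading 282 -> 237
    RT 198: heading 237 -> 39
    -- iteration 3/3 --
    FD 1: (-15.258,24.395) -> (-14.481,25.025) [heading=39, draw]
    RT 45: heading 39 -> 354
    RT 198: heading 354 -> 156
  ]
  -- iteration 2/3 --
  LT 45: heading 156 -> 201
  REPEAT 3 [
    -- iteration 1/3 --
    FD 1: (-14.481,25.025) -> (-15.414,24.666) [heading=201, draw]
    RT 45: heading 201 -> 156
    RT 198: heading 156 -> 318
    -- iteration 2/3 --
    FD 1: (-15.414,24.666) -> (-14.671,23.997) [heading=318, draw]
    RT 45: heading 318 -> 273
    RT 198: heading 273 -> 75
    -- iteration 3/3 --
    FD 1: (-14.671,23.997) -> (-14.412,24.963) [heading=75, draw]
    RT 45: heading 75 -> 30
    RT 198: heading 30 -> 192
  ]
  -- iteration 3/3 --
  LT 45: heading 192 -> 237
  REPEAT 3 [
    -- iteration 1/3 --
    FD 1: (-14.412,24.963) -> (-14.957,24.124) [heading=237, draw]
    RT 45: heading 237 -> 192
    RT 198: heading 192 -> 354
    -- iteration 2/3 --
    FD 1: (-14.957,24.124) -> (-13.963,24.02) [heading=354, draw]
    RT 45: heading 354 -> 309
    RT 198: heading 309 -> 111
    -- iteration 3/3 --
    FD 1: (-13.963,24.02) -> (-14.321,24.954) [heading=111, draw]
    RT 45: heading 111 -> 66
    RT 198: heading 66 -> 228
  ]
]
PU: pen up
BK 4: (-14.321,24.954) -> (-11.644,27.926) [heading=228, move]
PD: pen down
FD 15: (-11.644,27.926) -> (-21.681,16.779) [heading=228, draw]
Final: pos=(-21.681,16.779), heading=228, 12 segment(s) drawn

Answer: -21.681 16.779 228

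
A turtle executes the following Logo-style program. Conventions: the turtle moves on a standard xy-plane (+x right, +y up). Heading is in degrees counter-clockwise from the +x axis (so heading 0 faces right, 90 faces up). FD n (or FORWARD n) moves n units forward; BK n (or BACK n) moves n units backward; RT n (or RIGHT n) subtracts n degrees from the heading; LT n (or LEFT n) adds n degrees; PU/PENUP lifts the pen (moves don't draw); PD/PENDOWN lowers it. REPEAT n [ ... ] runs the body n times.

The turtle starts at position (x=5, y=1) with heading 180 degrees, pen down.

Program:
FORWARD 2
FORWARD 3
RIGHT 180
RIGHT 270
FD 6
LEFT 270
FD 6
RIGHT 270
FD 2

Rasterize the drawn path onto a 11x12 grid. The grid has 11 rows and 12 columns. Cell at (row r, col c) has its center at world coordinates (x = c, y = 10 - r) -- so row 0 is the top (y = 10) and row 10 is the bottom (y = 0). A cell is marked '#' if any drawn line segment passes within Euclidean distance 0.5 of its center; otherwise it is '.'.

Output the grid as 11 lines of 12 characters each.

Answer: ............
......#.....
......#.....
#######.....
#...........
#...........
#...........
#...........
#...........
######......
............

Derivation:
Segment 0: (5,1) -> (3,1)
Segment 1: (3,1) -> (0,1)
Segment 2: (0,1) -> (-0,7)
Segment 3: (-0,7) -> (6,7)
Segment 4: (6,7) -> (6,9)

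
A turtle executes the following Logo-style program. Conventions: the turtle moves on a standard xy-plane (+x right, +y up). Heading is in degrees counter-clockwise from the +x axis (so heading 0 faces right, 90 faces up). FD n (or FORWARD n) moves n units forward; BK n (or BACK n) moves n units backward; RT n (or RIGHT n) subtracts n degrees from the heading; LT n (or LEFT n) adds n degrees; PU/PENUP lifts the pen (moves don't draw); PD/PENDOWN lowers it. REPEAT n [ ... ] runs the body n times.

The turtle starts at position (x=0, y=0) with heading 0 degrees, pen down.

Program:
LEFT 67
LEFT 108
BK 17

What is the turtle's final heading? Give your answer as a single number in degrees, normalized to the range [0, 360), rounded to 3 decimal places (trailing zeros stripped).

Executing turtle program step by step:
Start: pos=(0,0), heading=0, pen down
LT 67: heading 0 -> 67
LT 108: heading 67 -> 175
BK 17: (0,0) -> (16.935,-1.482) [heading=175, draw]
Final: pos=(16.935,-1.482), heading=175, 1 segment(s) drawn

Answer: 175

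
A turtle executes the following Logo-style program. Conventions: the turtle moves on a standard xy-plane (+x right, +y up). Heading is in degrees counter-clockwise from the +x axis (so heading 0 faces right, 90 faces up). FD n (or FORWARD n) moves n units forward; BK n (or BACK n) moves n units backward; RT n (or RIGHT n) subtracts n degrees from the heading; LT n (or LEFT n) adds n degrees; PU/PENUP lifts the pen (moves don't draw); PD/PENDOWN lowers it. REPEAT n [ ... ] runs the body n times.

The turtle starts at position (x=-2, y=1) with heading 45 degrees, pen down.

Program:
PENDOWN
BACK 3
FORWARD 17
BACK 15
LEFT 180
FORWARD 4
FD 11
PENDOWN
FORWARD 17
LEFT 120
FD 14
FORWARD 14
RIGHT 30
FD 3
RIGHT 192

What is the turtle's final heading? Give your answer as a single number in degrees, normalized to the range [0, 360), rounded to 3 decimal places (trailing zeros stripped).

Answer: 123

Derivation:
Executing turtle program step by step:
Start: pos=(-2,1), heading=45, pen down
PD: pen down
BK 3: (-2,1) -> (-4.121,-1.121) [heading=45, draw]
FD 17: (-4.121,-1.121) -> (7.899,10.899) [heading=45, draw]
BK 15: (7.899,10.899) -> (-2.707,0.293) [heading=45, draw]
LT 180: heading 45 -> 225
FD 4: (-2.707,0.293) -> (-5.536,-2.536) [heading=225, draw]
FD 11: (-5.536,-2.536) -> (-13.314,-10.314) [heading=225, draw]
PD: pen down
FD 17: (-13.314,-10.314) -> (-25.335,-22.335) [heading=225, draw]
LT 120: heading 225 -> 345
FD 14: (-25.335,-22.335) -> (-11.812,-25.958) [heading=345, draw]
FD 14: (-11.812,-25.958) -> (1.711,-29.581) [heading=345, draw]
RT 30: heading 345 -> 315
FD 3: (1.711,-29.581) -> (3.833,-31.703) [heading=315, draw]
RT 192: heading 315 -> 123
Final: pos=(3.833,-31.703), heading=123, 9 segment(s) drawn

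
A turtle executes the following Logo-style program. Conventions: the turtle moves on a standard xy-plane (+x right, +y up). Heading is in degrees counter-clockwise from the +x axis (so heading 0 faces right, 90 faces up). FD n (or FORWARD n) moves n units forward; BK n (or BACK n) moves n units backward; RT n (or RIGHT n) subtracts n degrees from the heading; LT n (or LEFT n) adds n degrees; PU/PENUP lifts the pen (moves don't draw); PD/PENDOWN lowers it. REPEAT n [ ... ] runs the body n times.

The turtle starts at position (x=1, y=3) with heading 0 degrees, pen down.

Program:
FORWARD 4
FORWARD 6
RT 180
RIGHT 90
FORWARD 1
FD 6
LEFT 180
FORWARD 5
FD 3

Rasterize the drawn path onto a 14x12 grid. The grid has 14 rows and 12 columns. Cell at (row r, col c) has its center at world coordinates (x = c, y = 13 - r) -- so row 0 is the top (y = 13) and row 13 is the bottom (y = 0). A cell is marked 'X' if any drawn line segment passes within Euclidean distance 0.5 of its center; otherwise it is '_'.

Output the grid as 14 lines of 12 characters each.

Segment 0: (1,3) -> (5,3)
Segment 1: (5,3) -> (11,3)
Segment 2: (11,3) -> (11,4)
Segment 3: (11,4) -> (11,10)
Segment 4: (11,10) -> (11,5)
Segment 5: (11,5) -> (11,2)

Answer: ____________
____________
____________
___________X
___________X
___________X
___________X
___________X
___________X
___________X
_XXXXXXXXXXX
___________X
____________
____________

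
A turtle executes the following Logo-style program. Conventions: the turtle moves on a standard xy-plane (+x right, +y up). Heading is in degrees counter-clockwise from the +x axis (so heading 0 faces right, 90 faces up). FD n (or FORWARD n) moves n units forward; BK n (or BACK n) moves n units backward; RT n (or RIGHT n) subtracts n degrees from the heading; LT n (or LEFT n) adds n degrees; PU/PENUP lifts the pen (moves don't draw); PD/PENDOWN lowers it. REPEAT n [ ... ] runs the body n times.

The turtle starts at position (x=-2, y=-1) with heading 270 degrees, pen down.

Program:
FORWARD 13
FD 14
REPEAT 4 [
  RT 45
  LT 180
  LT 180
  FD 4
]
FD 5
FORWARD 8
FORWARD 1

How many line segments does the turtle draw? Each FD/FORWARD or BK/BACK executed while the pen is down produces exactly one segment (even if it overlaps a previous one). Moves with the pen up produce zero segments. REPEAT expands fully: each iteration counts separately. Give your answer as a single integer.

Answer: 9

Derivation:
Executing turtle program step by step:
Start: pos=(-2,-1), heading=270, pen down
FD 13: (-2,-1) -> (-2,-14) [heading=270, draw]
FD 14: (-2,-14) -> (-2,-28) [heading=270, draw]
REPEAT 4 [
  -- iteration 1/4 --
  RT 45: heading 270 -> 225
  LT 180: heading 225 -> 45
  LT 180: heading 45 -> 225
  FD 4: (-2,-28) -> (-4.828,-30.828) [heading=225, draw]
  -- iteration 2/4 --
  RT 45: heading 225 -> 180
  LT 180: heading 180 -> 0
  LT 180: heading 0 -> 180
  FD 4: (-4.828,-30.828) -> (-8.828,-30.828) [heading=180, draw]
  -- iteration 3/4 --
  RT 45: heading 180 -> 135
  LT 180: heading 135 -> 315
  LT 180: heading 315 -> 135
  FD 4: (-8.828,-30.828) -> (-11.657,-28) [heading=135, draw]
  -- iteration 4/4 --
  RT 45: heading 135 -> 90
  LT 180: heading 90 -> 270
  LT 180: heading 270 -> 90
  FD 4: (-11.657,-28) -> (-11.657,-24) [heading=90, draw]
]
FD 5: (-11.657,-24) -> (-11.657,-19) [heading=90, draw]
FD 8: (-11.657,-19) -> (-11.657,-11) [heading=90, draw]
FD 1: (-11.657,-11) -> (-11.657,-10) [heading=90, draw]
Final: pos=(-11.657,-10), heading=90, 9 segment(s) drawn
Segments drawn: 9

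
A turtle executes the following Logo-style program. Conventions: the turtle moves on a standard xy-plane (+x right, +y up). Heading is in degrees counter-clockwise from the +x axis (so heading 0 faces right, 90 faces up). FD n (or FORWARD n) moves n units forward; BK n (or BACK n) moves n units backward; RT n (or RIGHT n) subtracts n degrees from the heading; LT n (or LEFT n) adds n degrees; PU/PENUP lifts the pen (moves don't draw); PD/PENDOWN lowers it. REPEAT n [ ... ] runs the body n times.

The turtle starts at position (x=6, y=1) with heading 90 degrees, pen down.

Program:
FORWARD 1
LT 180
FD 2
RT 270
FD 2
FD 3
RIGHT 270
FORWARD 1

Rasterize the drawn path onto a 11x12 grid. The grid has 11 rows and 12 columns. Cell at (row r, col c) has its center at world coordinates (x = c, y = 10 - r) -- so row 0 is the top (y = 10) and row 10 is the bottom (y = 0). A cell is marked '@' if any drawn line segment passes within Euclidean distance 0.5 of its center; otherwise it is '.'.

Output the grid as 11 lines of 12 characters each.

Segment 0: (6,1) -> (6,2)
Segment 1: (6,2) -> (6,0)
Segment 2: (6,0) -> (8,0)
Segment 3: (8,0) -> (11,0)
Segment 4: (11,0) -> (11,1)

Answer: ............
............
............
............
............
............
............
............
......@.....
......@....@
......@@@@@@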